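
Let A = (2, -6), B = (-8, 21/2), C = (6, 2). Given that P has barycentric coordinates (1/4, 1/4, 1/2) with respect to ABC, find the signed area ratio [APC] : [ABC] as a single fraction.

1/4

The signed ratio [APC]/[ABC] equals the barycentric coordinate of P at vertex B, which is 1/4.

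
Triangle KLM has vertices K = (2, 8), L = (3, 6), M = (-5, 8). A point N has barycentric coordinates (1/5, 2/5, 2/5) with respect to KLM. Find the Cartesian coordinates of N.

N = (1/5)·K + (2/5)·L + (2/5)·M.
x-coordinate: (1/5)·2 + (2/5)·3 + (2/5)·(-5) = -2/5.
y-coordinate: (1/5)·8 + (2/5)·6 + (2/5)·8 = 36/5.

(-2/5, 36/5)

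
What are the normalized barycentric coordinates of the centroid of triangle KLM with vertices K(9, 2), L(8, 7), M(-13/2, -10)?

(1/3, 1/3, 1/3)

The centroid is the average of the vertices, so each weight is 1/3.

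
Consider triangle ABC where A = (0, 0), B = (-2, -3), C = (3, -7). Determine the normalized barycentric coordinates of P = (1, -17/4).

Signed area of the reference triangle: [ABC] = ½·(0·(-3−(-7)) + (-2)·(-7−0) + 3·(0−(-3))) = ½·(0 + 14 + 9) = 23/2.
[PBC] = ½·(1·(-3−(-7)) + (-2)·(-7−(-17/4)) + 3·(-17/4−(-3))) = ½·(4 + 11/2 − 15/4) = 23/8, so the A-coordinate is (23/8)/(23/2) = 1/4.
[APC] = ½·(0·(-17/4−(-7)) + 1·(-7−0) + 3·(0−(-17/4))) = ½·(0 − 7 + 51/4) = 23/8, so the B-coordinate is 1/4.
[ABP] = ½·(0·(-3−(-17/4)) + (-2)·(-17/4−0) + 1·(0−(-3))) = ½·(0 + 17/2 + 3) = 23/4, so the C-coordinate is 1/2.
Check: 1/4 + 1/4 + 1/2 = 1.

(1/4, 1/4, 1/2)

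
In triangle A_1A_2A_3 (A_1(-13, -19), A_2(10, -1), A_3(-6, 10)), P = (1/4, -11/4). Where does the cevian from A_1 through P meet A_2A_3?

Barycentric coordinates of P with respect to A_1A_2A_3: (1/4, 1/2, 1/4).
On side A_2A_3 the A_1-coordinate is zero; dropping P's A_1-weight 1/4 and renormalizing the remaining 1/2 : 1/4 gives weights 2/3, 1/3 on A_2, A_3.
Q = (2/3)·(10, -1) + (1/3)·(-6, 10) = (14/3, 8/3).

(14/3, 8/3)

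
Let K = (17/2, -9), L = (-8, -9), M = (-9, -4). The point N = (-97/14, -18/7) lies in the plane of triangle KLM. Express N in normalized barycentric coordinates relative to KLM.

(1/7, -3/7, 9/7)

Signed area of the reference triangle: [KLM] = ½·((17/2)·(-9−(-4)) + (-8)·(-4−(-9)) + (-9)·(-9−(-9))) = ½·(-85/2 − 40 + 0) = -165/4.
[NLM] = ½·((-97/14)·(-9−(-4)) + (-8)·(-4−(-18/7)) + (-9)·(-18/7−(-9))) = ½·(485/14 + 80/7 − 405/7) = -165/28, so the K-coordinate is (-165/28)/(-165/4) = 1/7.
[KNM] = ½·((17/2)·(-18/7−(-4)) + (-97/14)·(-4−(-9)) + (-9)·(-9−(-18/7))) = ½·(85/7 − 485/14 + 405/7) = 495/28, so the L-coordinate is -3/7.
[KLN] = ½·((17/2)·(-9−(-18/7)) + (-8)·(-18/7−(-9)) + (-97/14)·(-9−(-9))) = ½·(-765/14 − 360/7 + 0) = -1485/28, so the M-coordinate is 9/7.
Check: 1/7 − 3/7 + 9/7 = 1.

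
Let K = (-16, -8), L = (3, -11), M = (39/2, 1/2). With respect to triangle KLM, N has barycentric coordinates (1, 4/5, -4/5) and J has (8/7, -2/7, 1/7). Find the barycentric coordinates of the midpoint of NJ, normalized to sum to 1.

Since both coordinate triples sum to 1, the midpoint's barycentrics are the componentwise average.
(1+8/7)/2 = 15/14; similarly 9/35 and -23/70.

(15/14, 9/35, -23/70)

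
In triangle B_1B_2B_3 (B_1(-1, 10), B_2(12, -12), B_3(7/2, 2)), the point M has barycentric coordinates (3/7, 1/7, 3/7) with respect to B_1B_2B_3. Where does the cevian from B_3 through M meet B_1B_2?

Line B_3M meets B_1B_2 where the B_3-coordinate vanishes; zeroing M's B_3-weight and renormalizing leaves B_1, B_2-weights 3/7 : 1/7 → (3/4, 1/4).
So N = (3/4)·B_1 + (1/4)·B_2 = (9/4, 9/2).

(9/4, 9/2)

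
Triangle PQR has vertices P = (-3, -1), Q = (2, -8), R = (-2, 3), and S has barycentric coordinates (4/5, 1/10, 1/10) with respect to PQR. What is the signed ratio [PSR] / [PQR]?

1/10

The signed ratio [PSR]/[PQR] equals the barycentric coordinate of S at vertex Q, which is 1/10.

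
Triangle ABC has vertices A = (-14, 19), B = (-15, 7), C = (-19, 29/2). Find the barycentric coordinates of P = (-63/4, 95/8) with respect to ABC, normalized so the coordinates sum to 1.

(1/4, 1/2, 1/4)

Signed area of the reference triangle: [ABC] = ½·((-14)·(7−(29/2)) + (-15)·(29/2−19) + (-19)·(19−7)) = ½·(105 + 135/2 − 228) = -111/4.
[PBC] = ½·((-63/4)·(7−(29/2)) + (-15)·(29/2−(95/8)) + (-19)·(95/8−7)) = ½·(945/8 − 315/8 − 741/8) = -111/16, so the A-coordinate is (-111/16)/(-111/4) = 1/4.
[APC] = ½·((-14)·(95/8−(29/2)) + (-63/4)·(29/2−19) + (-19)·(19−(95/8))) = ½·(147/4 + 567/8 − 1083/8) = -111/8, so the B-coordinate is 1/2.
[ABP] = ½·((-14)·(7−(95/8)) + (-15)·(95/8−19) + (-63/4)·(19−7)) = ½·(273/4 + 855/8 − 189) = -111/16, so the C-coordinate is 1/4.
Check: 1/4 + 1/2 + 1/4 = 1.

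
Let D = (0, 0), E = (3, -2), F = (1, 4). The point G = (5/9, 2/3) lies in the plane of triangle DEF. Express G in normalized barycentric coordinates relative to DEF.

Signed area of the reference triangle: [DEF] = ½·(0·(-2−4) + 3·(4−0) + 1·(0−(-2))) = ½·(0 + 12 + 2) = 7.
[GEF] = ½·((5/9)·(-2−4) + 3·(4−(2/3)) + 1·(2/3−(-2))) = ½·(-10/3 + 10 + 8/3) = 14/3, so the D-coordinate is (14/3)/7 = 2/3.
[DGF] = ½·(0·(2/3−4) + (5/9)·(4−0) + 1·(0−(2/3))) = ½·(0 + 20/9 − 2/3) = 7/9, so the E-coordinate is 1/9.
[DEG] = ½·(0·(-2−(2/3)) + 3·(2/3−0) + (5/9)·(0−(-2))) = ½·(0 + 2 + 10/9) = 14/9, so the F-coordinate is 2/9.

(2/3, 1/9, 2/9)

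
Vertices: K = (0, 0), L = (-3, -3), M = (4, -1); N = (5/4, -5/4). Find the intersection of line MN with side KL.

(-3/2, -3/2)

Barycentric coordinates of N with respect to KLM: (1/4, 1/4, 1/2).
On side KL the M-coordinate is zero; dropping N's M-weight 1/2 and renormalizing the remaining 1/4 : 1/4 gives weights 1/2, 1/2 on K, L.
J = (1/2)·(0, 0) + (1/2)·(-3, -3) = (-3/2, -3/2).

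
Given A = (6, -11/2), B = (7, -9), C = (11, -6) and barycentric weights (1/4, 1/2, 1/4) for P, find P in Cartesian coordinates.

(31/4, -59/8)

P = (1/4)·A + (1/2)·B + (1/4)·C.
x-coordinate: (1/4)·6 + (1/2)·7 + (1/4)·11 = 31/4.
y-coordinate: (1/4)·(-11/2) + (1/2)·(-9) + (1/4)·(-6) = -59/8.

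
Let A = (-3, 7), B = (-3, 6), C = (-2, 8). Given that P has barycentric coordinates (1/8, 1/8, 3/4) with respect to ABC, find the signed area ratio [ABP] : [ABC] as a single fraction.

The signed ratio [ABP]/[ABC] equals the barycentric coordinate of P at vertex C, which is 3/4.

3/4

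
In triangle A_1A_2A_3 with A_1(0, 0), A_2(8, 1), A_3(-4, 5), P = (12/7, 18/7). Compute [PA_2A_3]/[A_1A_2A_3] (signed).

[A_1A_2A_3] = ½·(0·(1−5) + 8·(5−0) + (-4)·(0−1)) = ½·(0 + 40 + 4) = 22.
[PA_2A_3] = ½·((12/7)·(1−5) + 8·(5−(18/7)) + (-4)·(18/7−1)) = ½·(-48/7 + 136/7 − 44/7) = 22/7, so the ratio is (22/7)/22 = 1/7.

1/7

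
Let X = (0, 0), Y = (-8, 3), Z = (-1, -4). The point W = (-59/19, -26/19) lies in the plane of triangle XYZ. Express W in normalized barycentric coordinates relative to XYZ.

Signed area of the reference triangle: [XYZ] = ½·(0·(3−(-4)) + (-8)·(-4−0) + (-1)·(0−3)) = ½·(0 + 32 + 3) = 35/2.
[WYZ] = ½·((-59/19)·(3−(-4)) + (-8)·(-4−(-26/19)) + (-1)·(-26/19−3)) = ½·(-413/19 + 400/19 + 83/19) = 35/19, so the X-coordinate is (35/19)/(35/2) = 2/19.
[XWZ] = ½·(0·(-26/19−(-4)) + (-59/19)·(-4−0) + (-1)·(0−(-26/19))) = ½·(0 + 236/19 − 26/19) = 105/19, so the Y-coordinate is 6/19.
[XYW] = ½·(0·(3−(-26/19)) + (-8)·(-26/19−0) + (-59/19)·(0−3)) = ½·(0 + 208/19 + 177/19) = 385/38, so the Z-coordinate is 11/19.

(2/19, 6/19, 11/19)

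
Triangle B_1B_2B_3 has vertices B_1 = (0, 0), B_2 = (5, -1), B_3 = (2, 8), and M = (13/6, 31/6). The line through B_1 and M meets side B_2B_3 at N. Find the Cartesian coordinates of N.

(13/5, 31/5)

Barycentric coordinates of M with respect to B_1B_2B_3: (1/6, 1/6, 2/3).
On side B_2B_3 the B_1-coordinate is zero; dropping M's B_1-weight 1/6 and renormalizing the remaining 1/6 : 2/3 gives weights 1/5, 4/5 on B_2, B_3.
N = (1/5)·(5, -1) + (4/5)·(2, 8) = (13/5, 31/5).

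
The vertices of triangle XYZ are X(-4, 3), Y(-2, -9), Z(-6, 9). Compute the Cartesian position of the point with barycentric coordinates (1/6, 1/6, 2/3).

W = (1/6)·X + (1/6)·Y + (2/3)·Z.
x-coordinate: (1/6)·(-4) + (1/6)·(-2) + (2/3)·(-6) = -5.
y-coordinate: (1/6)·3 + (1/6)·(-9) + (2/3)·9 = 5.

(-5, 5)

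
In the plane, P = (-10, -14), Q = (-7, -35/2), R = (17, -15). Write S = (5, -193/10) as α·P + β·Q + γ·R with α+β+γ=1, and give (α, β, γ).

(-4/5, 7/5, 2/5)

Signed area of the reference triangle: [PQR] = ½·((-10)·(-35/2−(-15)) + (-7)·(-15−(-14)) + 17·(-14−(-35/2))) = ½·(25 + 7 + 119/2) = 183/4.
[SQR] = ½·(5·(-35/2−(-15)) + (-7)·(-15−(-193/10)) + 17·(-193/10−(-35/2))) = ½·(-25/2 − 301/10 − 153/5) = -183/5, so the P-coordinate is (-183/5)/(183/4) = -4/5.
[PSR] = ½·((-10)·(-193/10−(-15)) + 5·(-15−(-14)) + 17·(-14−(-193/10))) = ½·(43 − 5 + 901/10) = 1281/20, so the Q-coordinate is 7/5.
[PQS] = ½·((-10)·(-35/2−(-193/10)) + (-7)·(-193/10−(-14)) + 5·(-14−(-35/2))) = ½·(-18 + 371/10 + 35/2) = 183/10, so the R-coordinate is 2/5.
Check: -4/5 + 7/5 + 2/5 = 1.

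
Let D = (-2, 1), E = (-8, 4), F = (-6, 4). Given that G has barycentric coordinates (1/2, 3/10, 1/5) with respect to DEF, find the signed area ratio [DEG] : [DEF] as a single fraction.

1/5

The signed ratio [DEG]/[DEF] equals the barycentric coordinate of G at vertex F, which is 1/5.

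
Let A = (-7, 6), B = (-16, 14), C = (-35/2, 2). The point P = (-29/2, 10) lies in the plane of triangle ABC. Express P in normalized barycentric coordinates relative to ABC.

(1/5, 3/5, 1/5)

Signed area of the reference triangle: [ABC] = ½·((-7)·(14−2) + (-16)·(2−6) + (-35/2)·(6−14)) = ½·(-84 + 64 + 140) = 60.
[PBC] = ½·((-29/2)·(14−2) + (-16)·(2−10) + (-35/2)·(10−14)) = ½·(-174 + 128 + 70) = 12, so the A-coordinate is 12/60 = 1/5.
[APC] = ½·((-7)·(10−2) + (-29/2)·(2−6) + (-35/2)·(6−10)) = ½·(-56 + 58 + 70) = 36, so the B-coordinate is 3/5.
[ABP] = ½·((-7)·(14−10) + (-16)·(10−6) + (-29/2)·(6−14)) = ½·(-28 − 64 + 116) = 12, so the C-coordinate is 1/5.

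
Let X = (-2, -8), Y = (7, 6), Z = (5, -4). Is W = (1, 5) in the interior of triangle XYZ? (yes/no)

Barycentric coordinates of W: (29/31, 79/62, -75/62).
The three coordinates are positive, positive, negative; a point is interior exactly when all three are positive.

no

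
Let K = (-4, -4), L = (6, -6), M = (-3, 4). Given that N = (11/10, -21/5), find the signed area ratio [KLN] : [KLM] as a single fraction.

[KLM] = ½·((-4)·(-6−4) + 6·(4−(-4)) + (-3)·(-4−(-6))) = ½·(40 + 48 − 6) = 41.
[KLN] = ½·((-4)·(-6−(-21/5)) + 6·(-21/5−(-4)) + (11/10)·(-4−(-6))) = ½·(36/5 − 6/5 + 11/5) = 41/10, so the ratio is (41/10)/41 = 1/10.

1/10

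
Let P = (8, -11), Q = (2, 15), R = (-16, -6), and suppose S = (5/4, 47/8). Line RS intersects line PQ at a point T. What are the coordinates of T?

Barycentric coordinates of S with respect to PQR: (1/4, 5/8, 1/8).
On side PQ the R-coordinate is zero; dropping S's R-weight 1/8 and renormalizing the remaining 1/4 : 5/8 gives weights 2/7, 5/7 on P, Q.
T = (2/7)·(8, -11) + (5/7)·(2, 15) = (26/7, 53/7).

(26/7, 53/7)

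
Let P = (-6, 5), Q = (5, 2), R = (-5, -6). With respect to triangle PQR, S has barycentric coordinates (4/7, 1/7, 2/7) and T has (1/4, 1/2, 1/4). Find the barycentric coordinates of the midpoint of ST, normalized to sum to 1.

(23/56, 9/28, 15/56)

Since both coordinate triples sum to 1, the midpoint's barycentrics are the componentwise average.
(4/7+1/4)/2 = 23/56; similarly 9/28 and 15/56.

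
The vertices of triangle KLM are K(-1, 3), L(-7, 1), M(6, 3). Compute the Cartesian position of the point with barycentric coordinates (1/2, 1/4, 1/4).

N = (1/2)·K + (1/4)·L + (1/4)·M.
x-coordinate: (1/2)·(-1) + (1/4)·(-7) + (1/4)·6 = -3/4.
y-coordinate: (1/2)·3 + (1/4)·1 + (1/4)·3 = 5/2.

(-3/4, 5/2)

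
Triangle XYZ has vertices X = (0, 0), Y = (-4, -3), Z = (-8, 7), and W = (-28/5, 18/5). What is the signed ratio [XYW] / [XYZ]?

[XYZ] = ½·(0·(-3−7) + (-4)·(7−0) + (-8)·(0−(-3))) = ½·(0 − 28 − 24) = -26.
[XYW] = ½·(0·(-3−(18/5)) + (-4)·(18/5−0) + (-28/5)·(0−(-3))) = ½·(0 − 72/5 − 84/5) = -78/5, so the ratio is (-78/5)/(-26) = 3/5.

3/5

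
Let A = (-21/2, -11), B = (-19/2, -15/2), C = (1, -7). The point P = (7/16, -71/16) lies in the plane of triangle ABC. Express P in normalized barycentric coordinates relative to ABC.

Signed area of the reference triangle: [ABC] = ½·((-21/2)·(-15/2−(-7)) + (-19/2)·(-7−(-11)) + 1·(-11−(-15/2))) = ½·(21/4 − 38 − 7/2) = -145/8.
[PBC] = ½·((7/16)·(-15/2−(-7)) + (-19/2)·(-7−(-71/16)) + 1·(-71/16−(-15/2))) = ½·(-7/32 + 779/32 + 49/16) = 435/32, so the A-coordinate is (435/32)/(-145/8) = -3/4.
[APC] = ½·((-21/2)·(-71/16−(-7)) + (7/16)·(-7−(-11)) + 1·(-11−(-71/16))) = ½·(-861/32 + 7/4 − 105/16) = -1015/64, so the B-coordinate is 7/8.
[ABP] = ½·((-21/2)·(-15/2−(-71/16)) + (-19/2)·(-71/16−(-11)) + (7/16)·(-11−(-15/2))) = ½·(1029/32 − 1995/32 − 49/32) = -1015/64, so the C-coordinate is 7/8.
Check: -3/4 + 7/8 + 7/8 = 1.

(-3/4, 7/8, 7/8)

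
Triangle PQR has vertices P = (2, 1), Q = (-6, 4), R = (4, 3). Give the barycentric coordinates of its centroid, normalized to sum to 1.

(1/3, 1/3, 1/3)

The centroid is the average of the vertices, so each weight is 1/3.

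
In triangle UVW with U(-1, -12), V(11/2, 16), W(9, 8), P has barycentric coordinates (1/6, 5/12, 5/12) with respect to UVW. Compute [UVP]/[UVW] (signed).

5/12

The signed ratio [UVP]/[UVW] equals the barycentric coordinate of P at vertex W, which is 5/12.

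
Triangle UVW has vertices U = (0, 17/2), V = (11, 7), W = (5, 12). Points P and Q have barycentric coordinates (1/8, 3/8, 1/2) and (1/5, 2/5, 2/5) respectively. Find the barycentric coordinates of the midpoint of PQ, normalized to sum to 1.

Since both coordinate triples sum to 1, the midpoint's barycentrics are the componentwise average.
(1/8+1/5)/2 = 13/80; similarly 31/80 and 9/20.

(13/80, 31/80, 9/20)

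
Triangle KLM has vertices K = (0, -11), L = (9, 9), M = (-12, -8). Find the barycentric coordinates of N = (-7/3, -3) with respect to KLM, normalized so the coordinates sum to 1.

Signed area of the reference triangle: [KLM] = ½·(0·(9−(-8)) + 9·(-8−(-11)) + (-12)·(-11−9)) = ½·(0 + 27 + 240) = 267/2.
[NLM] = ½·((-7/3)·(9−(-8)) + 9·(-8−(-3)) + (-12)·(-3−9)) = ½·(-119/3 − 45 + 144) = 89/3, so the K-coordinate is (89/3)/(267/2) = 2/9.
[KNM] = ½·(0·(-3−(-8)) + (-7/3)·(-8−(-11)) + (-12)·(-11−(-3))) = ½·(0 − 7 + 96) = 89/2, so the L-coordinate is 1/3.
[KLN] = ½·(0·(9−(-3)) + 9·(-3−(-11)) + (-7/3)·(-11−9)) = ½·(0 + 72 + 140/3) = 178/3, so the M-coordinate is 4/9.

(2/9, 1/3, 4/9)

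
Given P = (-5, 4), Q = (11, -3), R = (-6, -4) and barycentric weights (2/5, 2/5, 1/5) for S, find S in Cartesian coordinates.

S = (2/5)·P + (2/5)·Q + (1/5)·R.
x-coordinate: (2/5)·(-5) + (2/5)·11 + (1/5)·(-6) = 6/5.
y-coordinate: (2/5)·4 + (2/5)·(-3) + (1/5)·(-4) = -2/5.

(6/5, -2/5)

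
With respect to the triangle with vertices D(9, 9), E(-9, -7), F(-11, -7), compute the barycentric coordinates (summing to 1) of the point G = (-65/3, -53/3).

Signed area of the reference triangle: [DEF] = ½·(9·(-7−(-7)) + (-9)·(-7−9) + (-11)·(9−(-7))) = ½·(0 + 144 − 176) = -16.
[GEF] = ½·((-65/3)·(-7−(-7)) + (-9)·(-7−(-53/3)) + (-11)·(-53/3−(-7))) = ½·(0 − 96 + 352/3) = 32/3, so the D-coordinate is (32/3)/(-16) = -2/3.
[DGF] = ½·(9·(-53/3−(-7)) + (-65/3)·(-7−9) + (-11)·(9−(-53/3))) = ½·(-96 + 1040/3 − 880/3) = -64/3, so the E-coordinate is 4/3.
[DEG] = ½·(9·(-7−(-53/3)) + (-9)·(-53/3−9) + (-65/3)·(9−(-7))) = ½·(96 + 240 − 1040/3) = -16/3, so the F-coordinate is 1/3.
Check: -2/3 + 4/3 + 1/3 = 1.

(-2/3, 4/3, 1/3)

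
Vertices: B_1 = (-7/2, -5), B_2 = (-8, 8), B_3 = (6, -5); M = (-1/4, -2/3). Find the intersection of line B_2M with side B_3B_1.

Barycentric coordinates of M with respect to B_1B_2B_3: (1/6, 1/3, 1/2).
On side B_3B_1 the B_2-coordinate is zero; dropping M's B_2-weight 1/3 and renormalizing the remaining 1/2 : 1/6 gives weights 3/4, 1/4 on B_3, B_1.
N = (3/4)·(6, -5) + (1/4)·(-7/2, -5) = (29/8, -5).

(29/8, -5)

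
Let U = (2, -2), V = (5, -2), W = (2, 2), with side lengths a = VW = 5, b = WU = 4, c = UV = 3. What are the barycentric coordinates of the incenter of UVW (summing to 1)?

(5/12, 1/3, 1/4)

The incenter has barycentric coordinates proportional to the opposite side lengths: (5 : 4 : 3).
Normalizing by 5+4+3 = 12 gives (5/12, 1/3, 1/4).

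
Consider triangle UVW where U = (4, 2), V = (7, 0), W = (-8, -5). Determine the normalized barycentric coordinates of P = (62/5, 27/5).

(6/5, 2/5, -3/5)

Signed area of the reference triangle: [UVW] = ½·(4·(0−(-5)) + 7·(-5−2) + (-8)·(2−0)) = ½·(20 − 49 − 16) = -45/2.
[PVW] = ½·((62/5)·(0−(-5)) + 7·(-5−(27/5)) + (-8)·(27/5−0)) = ½·(62 − 364/5 − 216/5) = -27, so the U-coordinate is (-27)/(-45/2) = 6/5.
[UPW] = ½·(4·(27/5−(-5)) + (62/5)·(-5−2) + (-8)·(2−(27/5))) = ½·(208/5 − 434/5 + 136/5) = -9, so the V-coordinate is 2/5.
[UVP] = ½·(4·(0−(27/5)) + 7·(27/5−2) + (62/5)·(2−0)) = ½·(-108/5 + 119/5 + 124/5) = 27/2, so the W-coordinate is -3/5.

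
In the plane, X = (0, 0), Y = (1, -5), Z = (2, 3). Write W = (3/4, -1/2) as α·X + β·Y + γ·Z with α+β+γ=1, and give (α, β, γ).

Signed area of the reference triangle: [XYZ] = ½·(0·(-5−3) + 1·(3−0) + 2·(0−(-5))) = ½·(0 + 3 + 10) = 13/2.
[WYZ] = ½·((3/4)·(-5−3) + 1·(3−(-1/2)) + 2·(-1/2−(-5))) = ½·(-6 + 7/2 + 9) = 13/4, so the X-coordinate is (13/4)/(13/2) = 1/2.
[XWZ] = ½·(0·(-1/2−3) + (3/4)·(3−0) + 2·(0−(-1/2))) = ½·(0 + 9/4 + 1) = 13/8, so the Y-coordinate is 1/4.
[XYW] = ½·(0·(-5−(-1/2)) + 1·(-1/2−0) + (3/4)·(0−(-5))) = ½·(0 − 1/2 + 15/4) = 13/8, so the Z-coordinate is 1/4.
Check: 1/2 + 1/4 + 1/4 = 1.

(1/2, 1/4, 1/4)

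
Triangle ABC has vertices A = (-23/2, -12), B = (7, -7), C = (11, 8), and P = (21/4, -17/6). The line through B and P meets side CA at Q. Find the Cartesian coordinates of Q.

Barycentric coordinates of P with respect to ABC: (1/6, 1/2, 1/3).
On side CA the B-coordinate is zero; dropping P's B-weight 1/2 and renormalizing the remaining 1/3 : 1/6 gives weights 2/3, 1/3 on C, A.
Q = (2/3)·(11, 8) + (1/3)·(-23/2, -12) = (7/2, 4/3).

(7/2, 4/3)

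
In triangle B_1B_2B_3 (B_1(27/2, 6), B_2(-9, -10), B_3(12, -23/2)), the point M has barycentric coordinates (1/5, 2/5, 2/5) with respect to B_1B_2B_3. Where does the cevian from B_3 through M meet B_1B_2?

(-3/2, -14/3)

Line B_3M meets B_1B_2 where the B_3-coordinate vanishes; zeroing M's B_3-weight and renormalizing leaves B_1, B_2-weights 1/5 : 2/5 → (1/3, 2/3).
So N = (1/3)·B_1 + (2/3)·B_2 = (-3/2, -14/3).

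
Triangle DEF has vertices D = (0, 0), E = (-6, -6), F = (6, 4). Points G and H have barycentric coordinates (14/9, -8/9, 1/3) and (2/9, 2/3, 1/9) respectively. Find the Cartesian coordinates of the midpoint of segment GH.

(2, 14/9)

Barycentric coordinates of the midpoint are the average: (8/9, -1/9, 2/9).
Converting: (8/9)·D + (-1/9)·E + (2/9)·F = (2, 14/9).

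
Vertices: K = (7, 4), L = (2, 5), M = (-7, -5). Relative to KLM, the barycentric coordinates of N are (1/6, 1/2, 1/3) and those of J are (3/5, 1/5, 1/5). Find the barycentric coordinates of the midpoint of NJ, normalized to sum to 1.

(23/60, 7/20, 4/15)

Since both coordinate triples sum to 1, the midpoint's barycentrics are the componentwise average.
(1/6+3/5)/2 = 23/60; similarly 7/20 and 4/15.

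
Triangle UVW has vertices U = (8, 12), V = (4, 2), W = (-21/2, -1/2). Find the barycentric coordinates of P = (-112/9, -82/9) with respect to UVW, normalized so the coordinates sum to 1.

(-8/9, 1, 8/9)

Signed area of the reference triangle: [UVW] = ½·(8·(2−(-1/2)) + 4·(-1/2−12) + (-21/2)·(12−2)) = ½·(20 − 50 − 105) = -135/2.
[PVW] = ½·((-112/9)·(2−(-1/2)) + 4·(-1/2−(-82/9)) + (-21/2)·(-82/9−2)) = ½·(-280/9 + 310/9 + 350/3) = 60, so the U-coordinate is 60/(-135/2) = -8/9.
[UPW] = ½·(8·(-82/9−(-1/2)) + (-112/9)·(-1/2−12) + (-21/2)·(12−(-82/9))) = ½·(-620/9 + 1400/9 − 665/3) = -135/2, so the V-coordinate is 1.
[UVP] = ½·(8·(2−(-82/9)) + 4·(-82/9−12) + (-112/9)·(12−2)) = ½·(800/9 − 760/9 − 1120/9) = -60, so the W-coordinate is 8/9.
Check: -8/9 + 1 + 8/9 = 1.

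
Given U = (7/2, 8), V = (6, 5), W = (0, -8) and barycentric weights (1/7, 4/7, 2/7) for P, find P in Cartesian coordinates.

P = (1/7)·U + (4/7)·V + (2/7)·W.
x-coordinate: (1/7)·(7/2) + (4/7)·6 + (2/7)·0 = 55/14.
y-coordinate: (1/7)·8 + (4/7)·5 + (2/7)·(-8) = 12/7.

(55/14, 12/7)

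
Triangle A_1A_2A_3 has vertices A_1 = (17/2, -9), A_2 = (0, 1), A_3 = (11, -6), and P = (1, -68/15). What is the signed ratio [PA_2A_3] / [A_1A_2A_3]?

[A_1A_2A_3] = ½·((17/2)·(1−(-6)) + 0·(-6−(-9)) + 11·(-9−1)) = ½·(119/2 + 0 − 110) = -101/4.
[PA_2A_3] = ½·(1·(1−(-6)) + 0·(-6−(-68/15)) + 11·(-68/15−1)) = ½·(7 + 0 − 913/15) = -404/15, so the ratio is (-404/15)/(-101/4) = 16/15.

16/15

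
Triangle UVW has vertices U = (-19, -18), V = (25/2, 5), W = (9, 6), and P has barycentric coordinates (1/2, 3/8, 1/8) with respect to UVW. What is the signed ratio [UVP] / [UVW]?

The signed ratio [UVP]/[UVW] equals the barycentric coordinate of P at vertex W, which is 1/8.

1/8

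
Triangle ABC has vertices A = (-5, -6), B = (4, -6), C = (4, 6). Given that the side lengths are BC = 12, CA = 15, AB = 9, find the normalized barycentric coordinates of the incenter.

(1/3, 5/12, 1/4)

The incenter has barycentric coordinates proportional to the opposite side lengths: (12 : 15 : 9).
Normalizing by 12+15+9 = 36 gives (1/3, 5/12, 1/4).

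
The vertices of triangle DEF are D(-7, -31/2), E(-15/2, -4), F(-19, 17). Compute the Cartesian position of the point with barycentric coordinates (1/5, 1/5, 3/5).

G = (1/5)·D + (1/5)·E + (3/5)·F.
x-coordinate: (1/5)·(-7) + (1/5)·(-15/2) + (3/5)·(-19) = -143/10.
y-coordinate: (1/5)·(-31/2) + (1/5)·(-4) + (3/5)·17 = 63/10.

(-143/10, 63/10)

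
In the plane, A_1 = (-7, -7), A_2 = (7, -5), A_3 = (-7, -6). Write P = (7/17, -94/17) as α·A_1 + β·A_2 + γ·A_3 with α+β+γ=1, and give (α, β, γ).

Signed area of the reference triangle: [A_1A_2A_3] = ½·((-7)·(-5−(-6)) + 7·(-6−(-7)) + (-7)·(-7−(-5))) = ½·(-7 + 7 + 14) = 7.
[PA_2A_3] = ½·((7/17)·(-5−(-6)) + 7·(-6−(-94/17)) + (-7)·(-94/17−(-5))) = ½·(7/17 − 56/17 + 63/17) = 7/17, so the A_1-coordinate is (7/17)/7 = 1/17.
[A_1PA_3] = ½·((-7)·(-94/17−(-6)) + (7/17)·(-6−(-7)) + (-7)·(-7−(-94/17))) = ½·(-56/17 + 7/17 + 175/17) = 63/17, so the A_2-coordinate is 9/17.
[A_1A_2P] = ½·((-7)·(-5−(-94/17)) + 7·(-94/17−(-7)) + (7/17)·(-7−(-5))) = ½·(-63/17 + 175/17 − 14/17) = 49/17, so the A_3-coordinate is 7/17.
Check: 1/17 + 9/17 + 7/17 = 1.

(1/17, 9/17, 7/17)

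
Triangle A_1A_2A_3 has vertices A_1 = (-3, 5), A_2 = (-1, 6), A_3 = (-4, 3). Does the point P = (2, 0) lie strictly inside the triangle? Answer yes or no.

Barycentric coordinates of P: (-9, 5, 5).
The three coordinates are negative, positive, positive; a point is interior exactly when all three are positive.

no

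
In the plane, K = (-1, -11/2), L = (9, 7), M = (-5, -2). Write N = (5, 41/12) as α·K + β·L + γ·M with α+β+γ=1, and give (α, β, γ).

Signed area of the reference triangle: [KLM] = ½·((-1)·(7−(-2)) + 9·(-2−(-11/2)) + (-5)·(-11/2−7)) = ½·(-9 + 63/2 + 125/2) = 85/2.
[NLM] = ½·(5·(7−(-2)) + 9·(-2−(41/12)) + (-5)·(41/12−7)) = ½·(45 − 195/4 + 215/12) = 85/12, so the K-coordinate is (85/12)/(85/2) = 1/6.
[KNM] = ½·((-1)·(41/12−(-2)) + 5·(-2−(-11/2)) + (-5)·(-11/2−(41/12))) = ½·(-65/12 + 35/2 + 535/12) = 85/3, so the L-coordinate is 2/3.
[KLN] = ½·((-1)·(7−(41/12)) + 9·(41/12−(-11/2)) + 5·(-11/2−7)) = ½·(-43/12 + 321/4 − 125/2) = 85/12, so the M-coordinate is 1/6.

(1/6, 2/3, 1/6)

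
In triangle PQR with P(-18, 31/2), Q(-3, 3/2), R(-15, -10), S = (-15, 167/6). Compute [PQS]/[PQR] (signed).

-2/3

[PQR] = ½·((-18)·(3/2−(-10)) + (-3)·(-10−(31/2)) + (-15)·(31/2−(3/2))) = ½·(-207 + 153/2 − 210) = -681/4.
[PQS] = ½·((-18)·(3/2−(167/6)) + (-3)·(167/6−(31/2)) + (-15)·(31/2−(3/2))) = ½·(474 − 37 − 210) = 227/2, so the ratio is (227/2)/(-681/4) = -2/3.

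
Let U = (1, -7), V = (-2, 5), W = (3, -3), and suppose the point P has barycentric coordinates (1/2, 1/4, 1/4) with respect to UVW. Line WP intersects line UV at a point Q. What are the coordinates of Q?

Line WP meets UV where the W-coordinate vanishes; zeroing P's W-weight and renormalizing leaves U, V-weights 1/2 : 1/4 → (2/3, 1/3).
So Q = (2/3)·U + (1/3)·V = (0, -3).

(0, -3)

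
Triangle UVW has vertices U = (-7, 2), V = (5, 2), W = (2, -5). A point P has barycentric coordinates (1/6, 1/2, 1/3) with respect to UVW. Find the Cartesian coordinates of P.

(2, -1/3)

P = (1/6)·U + (1/2)·V + (1/3)·W.
x-coordinate: (1/6)·(-7) + (1/2)·5 + (1/3)·2 = 2.
y-coordinate: (1/6)·2 + (1/2)·2 + (1/3)·(-5) = -1/3.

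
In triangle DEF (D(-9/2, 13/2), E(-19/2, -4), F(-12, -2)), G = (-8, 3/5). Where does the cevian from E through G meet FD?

(-7, 11/3)

Barycentric coordinates of G with respect to DEF: (2/5, 2/5, 1/5).
On side FD the E-coordinate is zero; dropping G's E-weight 2/5 and renormalizing the remaining 1/5 : 2/5 gives weights 1/3, 2/3 on F, D.
H = (1/3)·(-12, -2) + (2/3)·(-9/2, 13/2) = (-7, 11/3).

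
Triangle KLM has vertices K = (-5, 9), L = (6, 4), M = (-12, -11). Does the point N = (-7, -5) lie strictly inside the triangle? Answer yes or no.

Barycentric coordinates of N: (11/85, 58/255, 164/255).
The three coordinates are positive, positive, positive; a point is interior exactly when all three are positive.

yes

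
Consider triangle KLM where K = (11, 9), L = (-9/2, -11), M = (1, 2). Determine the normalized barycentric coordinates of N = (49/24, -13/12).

Signed area of the reference triangle: [KLM] = ½·(11·(-11−2) + (-9/2)·(2−9) + 1·(9−(-11))) = ½·(-143 + 63/2 + 20) = -183/4.
[NLM] = ½·((49/24)·(-11−2) + (-9/2)·(2−(-13/12)) + 1·(-13/12−(-11))) = ½·(-637/24 − 111/8 + 119/12) = -61/4, so the K-coordinate is (-61/4)/(-183/4) = 1/3.
[KNM] = ½·(11·(-13/12−2) + (49/24)·(2−9) + 1·(9−(-13/12))) = ½·(-407/12 − 343/24 + 121/12) = -305/16, so the L-coordinate is 5/12.
[KLN] = ½·(11·(-11−(-13/12)) + (-9/2)·(-13/12−9) + (49/24)·(9−(-11))) = ½·(-1309/12 + 363/8 + 245/6) = -183/16, so the M-coordinate is 1/4.

(1/3, 5/12, 1/4)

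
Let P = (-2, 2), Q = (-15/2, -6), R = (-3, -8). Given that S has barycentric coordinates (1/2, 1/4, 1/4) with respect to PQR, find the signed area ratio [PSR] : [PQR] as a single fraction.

1/4

The signed ratio [PSR]/[PQR] equals the barycentric coordinate of S at vertex Q, which is 1/4.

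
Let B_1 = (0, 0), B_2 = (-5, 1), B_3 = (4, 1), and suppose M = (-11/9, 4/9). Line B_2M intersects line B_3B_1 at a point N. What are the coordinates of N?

Barycentric coordinates of M with respect to B_1B_2B_3: (5/9, 1/3, 1/9).
On side B_3B_1 the B_2-coordinate is zero; dropping M's B_2-weight 1/3 and renormalizing the remaining 1/9 : 5/9 gives weights 1/6, 5/6 on B_3, B_1.
N = (1/6)·(4, 1) + (5/6)·(0, 0) = (2/3, 1/6).

(2/3, 1/6)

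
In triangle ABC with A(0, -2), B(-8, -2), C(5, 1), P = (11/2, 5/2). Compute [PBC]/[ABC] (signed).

-3/4

[ABC] = ½·(0·(-2−1) + (-8)·(1−(-2)) + 5·(-2−(-2))) = ½·(0 − 24 + 0) = -12.
[PBC] = ½·((11/2)·(-2−1) + (-8)·(1−(5/2)) + 5·(5/2−(-2))) = ½·(-33/2 + 12 + 45/2) = 9, so the ratio is 9/(-12) = -3/4.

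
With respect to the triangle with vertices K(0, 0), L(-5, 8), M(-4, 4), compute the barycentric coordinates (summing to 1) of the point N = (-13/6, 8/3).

(1/2, 1/6, 1/3)

Signed area of the reference triangle: [KLM] = ½·(0·(8−4) + (-5)·(4−0) + (-4)·(0−8)) = ½·(0 − 20 + 32) = 6.
[NLM] = ½·((-13/6)·(8−4) + (-5)·(4−(8/3)) + (-4)·(8/3−8)) = ½·(-26/3 − 20/3 + 64/3) = 3, so the K-coordinate is 3/6 = 1/2.
[KNM] = ½·(0·(8/3−4) + (-13/6)·(4−0) + (-4)·(0−(8/3))) = ½·(0 − 26/3 + 32/3) = 1, so the L-coordinate is 1/6.
[KLN] = ½·(0·(8−(8/3)) + (-5)·(8/3−0) + (-13/6)·(0−8)) = ½·(0 − 40/3 + 52/3) = 2, so the M-coordinate is 1/3.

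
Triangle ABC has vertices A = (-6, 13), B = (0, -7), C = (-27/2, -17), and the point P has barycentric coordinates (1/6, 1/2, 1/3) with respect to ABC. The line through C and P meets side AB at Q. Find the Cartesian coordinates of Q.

(-3/2, -2)

Line CP meets AB where the C-coordinate vanishes; zeroing P's C-weight and renormalizing leaves A, B-weights 1/6 : 1/2 → (1/4, 3/4).
So Q = (1/4)·A + (3/4)·B = (-3/2, -2).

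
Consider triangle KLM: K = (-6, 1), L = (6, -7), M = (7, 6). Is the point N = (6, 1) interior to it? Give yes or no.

Barycentric coordinates of N: (2/41, 15/41, 24/41).
The three coordinates are positive, positive, positive; a point is interior exactly when all three are positive.

yes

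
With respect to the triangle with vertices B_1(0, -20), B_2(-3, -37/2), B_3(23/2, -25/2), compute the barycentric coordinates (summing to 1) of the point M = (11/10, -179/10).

(2/5, 2/5, 1/5)

Signed area of the reference triangle: [B_1B_2B_3] = ½·(0·(-37/2−(-25/2)) + (-3)·(-25/2−(-20)) + (23/2)·(-20−(-37/2))) = ½·(0 − 45/2 − 69/4) = -159/8.
[MB_2B_3] = ½·((11/10)·(-37/2−(-25/2)) + (-3)·(-25/2−(-179/10)) + (23/2)·(-179/10−(-37/2))) = ½·(-33/5 − 81/5 + 69/10) = -159/20, so the B_1-coordinate is (-159/20)/(-159/8) = 2/5.
[B_1MB_3] = ½·(0·(-179/10−(-25/2)) + (11/10)·(-25/2−(-20)) + (23/2)·(-20−(-179/10))) = ½·(0 + 33/4 − 483/20) = -159/20, so the B_2-coordinate is 2/5.
[B_1B_2M] = ½·(0·(-37/2−(-179/10)) + (-3)·(-179/10−(-20)) + (11/10)·(-20−(-37/2))) = ½·(0 − 63/10 − 33/20) = -159/40, so the B_3-coordinate is 1/5.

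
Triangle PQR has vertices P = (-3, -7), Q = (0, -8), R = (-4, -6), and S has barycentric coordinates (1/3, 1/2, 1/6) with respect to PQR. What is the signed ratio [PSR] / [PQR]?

1/2

The signed ratio [PSR]/[PQR] equals the barycentric coordinate of S at vertex Q, which is 1/2.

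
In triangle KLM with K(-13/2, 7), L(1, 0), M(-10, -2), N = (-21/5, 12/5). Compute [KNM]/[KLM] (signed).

2/5

[KLM] = ½·((-13/2)·(0−(-2)) + 1·(-2−7) + (-10)·(7−0)) = ½·(-13 − 9 − 70) = -46.
[KNM] = ½·((-13/2)·(12/5−(-2)) + (-21/5)·(-2−7) + (-10)·(7−(12/5))) = ½·(-143/5 + 189/5 − 46) = -92/5, so the ratio is (-92/5)/(-46) = 2/5.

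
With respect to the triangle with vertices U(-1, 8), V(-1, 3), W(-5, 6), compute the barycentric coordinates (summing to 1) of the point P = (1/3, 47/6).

Signed area of the reference triangle: [UVW] = ½·((-1)·(3−6) + (-1)·(6−8) + (-5)·(8−3)) = ½·(3 + 2 − 25) = -10.
[PVW] = ½·((1/3)·(3−6) + (-1)·(6−(47/6)) + (-5)·(47/6−3)) = ½·(-1 + 11/6 − 145/6) = -35/3, so the U-coordinate is (-35/3)/(-10) = 7/6.
[UPW] = ½·((-1)·(47/6−6) + (1/3)·(6−8) + (-5)·(8−(47/6))) = ½·(-11/6 − 2/3 − 5/6) = -5/3, so the V-coordinate is 1/6.
[UVP] = ½·((-1)·(3−(47/6)) + (-1)·(47/6−8) + (1/3)·(8−3)) = ½·(29/6 + 1/6 + 5/3) = 10/3, so the W-coordinate is -1/3.

(7/6, 1/6, -1/3)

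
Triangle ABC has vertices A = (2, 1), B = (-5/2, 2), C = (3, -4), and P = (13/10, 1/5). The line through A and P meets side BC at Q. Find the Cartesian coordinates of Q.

Barycentric coordinates of P with respect to ABC: (3/5, 1/5, 1/5).
On side BC the A-coordinate is zero; dropping P's A-weight 3/5 and renormalizing the remaining 1/5 : 1/5 gives weights 1/2, 1/2 on B, C.
Q = (1/2)·(-5/2, 2) + (1/2)·(3, -4) = (1/4, -1).

(1/4, -1)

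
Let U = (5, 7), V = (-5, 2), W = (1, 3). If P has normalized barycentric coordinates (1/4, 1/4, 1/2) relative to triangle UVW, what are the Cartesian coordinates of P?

P = (1/4)·U + (1/4)·V + (1/2)·W.
x-coordinate: (1/4)·5 + (1/4)·(-5) + (1/2)·1 = 1/2.
y-coordinate: (1/4)·7 + (1/4)·2 + (1/2)·3 = 15/4.

(1/2, 15/4)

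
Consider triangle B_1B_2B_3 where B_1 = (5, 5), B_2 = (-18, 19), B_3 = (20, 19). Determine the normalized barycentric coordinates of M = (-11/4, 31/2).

Signed area of the reference triangle: [B_1B_2B_3] = ½·(5·(19−19) + (-18)·(19−5) + 20·(5−19)) = ½·(0 − 252 − 280) = -266.
[MB_2B_3] = ½·((-11/4)·(19−19) + (-18)·(19−(31/2)) + 20·(31/2−19)) = ½·(0 − 63 − 70) = -133/2, so the B_1-coordinate is (-133/2)/(-266) = 1/4.
[B_1MB_3] = ½·(5·(31/2−19) + (-11/4)·(19−5) + 20·(5−(31/2))) = ½·(-35/2 − 77/2 − 210) = -133, so the B_2-coordinate is 1/2.
[B_1B_2M] = ½·(5·(19−(31/2)) + (-18)·(31/2−5) + (-11/4)·(5−19)) = ½·(35/2 − 189 + 77/2) = -133/2, so the B_3-coordinate is 1/4.

(1/4, 1/2, 1/4)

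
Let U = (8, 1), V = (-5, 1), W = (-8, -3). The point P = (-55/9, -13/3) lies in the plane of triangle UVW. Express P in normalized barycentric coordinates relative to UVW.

Signed area of the reference triangle: [UVW] = ½·(8·(1−(-3)) + (-5)·(-3−1) + (-8)·(1−1)) = ½·(32 + 20 + 0) = 26.
[PVW] = ½·((-55/9)·(1−(-3)) + (-5)·(-3−(-13/3)) + (-8)·(-13/3−1)) = ½·(-220/9 − 20/3 + 128/3) = 52/9, so the U-coordinate is (52/9)/26 = 2/9.
[UPW] = ½·(8·(-13/3−(-3)) + (-55/9)·(-3−1) + (-8)·(1−(-13/3))) = ½·(-32/3 + 220/9 − 128/3) = -130/9, so the V-coordinate is -5/9.
[UVP] = ½·(8·(1−(-13/3)) + (-5)·(-13/3−1) + (-55/9)·(1−1)) = ½·(128/3 + 80/3 + 0) = 104/3, so the W-coordinate is 4/3.

(2/9, -5/9, 4/3)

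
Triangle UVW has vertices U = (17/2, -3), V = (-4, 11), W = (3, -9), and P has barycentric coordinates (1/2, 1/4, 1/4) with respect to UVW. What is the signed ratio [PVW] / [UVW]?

1/2

The signed ratio [PVW]/[UVW] equals the barycentric coordinate of P at vertex U, which is 1/2.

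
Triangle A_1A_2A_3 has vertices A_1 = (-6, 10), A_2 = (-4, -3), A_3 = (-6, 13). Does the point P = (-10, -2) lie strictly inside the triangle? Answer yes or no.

Barycentric coordinates of P: (47/3, -2, -38/3).
The three coordinates are positive, negative, negative; a point is interior exactly when all three are positive.

no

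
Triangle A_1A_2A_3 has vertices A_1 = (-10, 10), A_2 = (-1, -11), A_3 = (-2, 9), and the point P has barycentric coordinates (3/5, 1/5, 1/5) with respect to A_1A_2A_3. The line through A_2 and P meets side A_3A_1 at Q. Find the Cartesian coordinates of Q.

(-8, 39/4)

Line A_2P meets A_3A_1 where the A_2-coordinate vanishes; zeroing P's A_2-weight and renormalizing leaves A_3, A_1-weights 1/5 : 3/5 → (1/4, 3/4).
So Q = (1/4)·A_3 + (3/4)·A_1 = (-8, 39/4).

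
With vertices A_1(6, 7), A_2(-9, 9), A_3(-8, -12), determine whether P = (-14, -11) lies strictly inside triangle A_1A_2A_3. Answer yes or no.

no

Barycentric coordinates of P: (-125/313, 128/313, 310/313).
The three coordinates are negative, positive, positive; a point is interior exactly when all three are positive.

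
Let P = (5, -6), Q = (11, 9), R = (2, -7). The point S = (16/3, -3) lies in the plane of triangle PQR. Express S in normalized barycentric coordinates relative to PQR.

(4/9, 2/9, 1/3)

Signed area of the reference triangle: [PQR] = ½·(5·(9−(-7)) + 11·(-7−(-6)) + 2·(-6−9)) = ½·(80 − 11 − 30) = 39/2.
[SQR] = ½·((16/3)·(9−(-7)) + 11·(-7−(-3)) + 2·(-3−9)) = ½·(256/3 − 44 − 24) = 26/3, so the P-coordinate is (26/3)/(39/2) = 4/9.
[PSR] = ½·(5·(-3−(-7)) + (16/3)·(-7−(-6)) + 2·(-6−(-3))) = ½·(20 − 16/3 − 6) = 13/3, so the Q-coordinate is 2/9.
[PQS] = ½·(5·(9−(-3)) + 11·(-3−(-6)) + (16/3)·(-6−9)) = ½·(60 + 33 − 80) = 13/2, so the R-coordinate is 1/3.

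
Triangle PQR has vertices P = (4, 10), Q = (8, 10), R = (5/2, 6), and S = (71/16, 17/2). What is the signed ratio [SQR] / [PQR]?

[PQR] = ½·(4·(10−6) + 8·(6−10) + (5/2)·(10−10)) = ½·(16 − 32 + 0) = -8.
[SQR] = ½·((71/16)·(10−6) + 8·(6−(17/2)) + (5/2)·(17/2−10)) = ½·(71/4 − 20 − 15/4) = -3, so the ratio is (-3)/(-8) = 3/8.

3/8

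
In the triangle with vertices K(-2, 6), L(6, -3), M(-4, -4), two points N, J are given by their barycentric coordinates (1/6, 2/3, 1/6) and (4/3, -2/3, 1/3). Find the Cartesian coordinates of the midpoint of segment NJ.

(-5/2, 7/2)

Barycentric coordinates of the midpoint are the average: (3/4, 0, 1/4).
Converting: (3/4)·K + 0·L + (1/4)·M = (-5/2, 7/2).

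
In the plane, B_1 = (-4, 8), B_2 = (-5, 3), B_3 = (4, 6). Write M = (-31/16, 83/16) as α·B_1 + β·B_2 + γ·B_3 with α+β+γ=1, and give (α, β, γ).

(1/4, 7/16, 5/16)

Signed area of the reference triangle: [B_1B_2B_3] = ½·((-4)·(3−6) + (-5)·(6−8) + 4·(8−3)) = ½·(12 + 10 + 20) = 21.
[MB_2B_3] = ½·((-31/16)·(3−6) + (-5)·(6−(83/16)) + 4·(83/16−3)) = ½·(93/16 − 65/16 + 35/4) = 21/4, so the B_1-coordinate is (21/4)/21 = 1/4.
[B_1MB_3] = ½·((-4)·(83/16−6) + (-31/16)·(6−8) + 4·(8−(83/16))) = ½·(13/4 + 31/8 + 45/4) = 147/16, so the B_2-coordinate is 7/16.
[B_1B_2M] = ½·((-4)·(3−(83/16)) + (-5)·(83/16−8) + (-31/16)·(8−3)) = ½·(35/4 + 225/16 − 155/16) = 105/16, so the B_3-coordinate is 5/16.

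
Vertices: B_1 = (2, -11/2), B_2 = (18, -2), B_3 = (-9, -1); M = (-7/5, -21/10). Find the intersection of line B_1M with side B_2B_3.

(-9/4, -5/4)

Barycentric coordinates of M with respect to B_1B_2B_3: (1/5, 1/5, 3/5).
On side B_2B_3 the B_1-coordinate is zero; dropping M's B_1-weight 1/5 and renormalizing the remaining 1/5 : 3/5 gives weights 1/4, 3/4 on B_2, B_3.
N = (1/4)·(18, -2) + (3/4)·(-9, -1) = (-9/4, -5/4).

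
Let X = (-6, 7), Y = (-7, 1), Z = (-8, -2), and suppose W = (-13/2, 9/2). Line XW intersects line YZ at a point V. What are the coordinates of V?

(-15/2, -1/2)

Barycentric coordinates of W with respect to XYZ: (2/3, 1/6, 1/6).
On side YZ the X-coordinate is zero; dropping W's X-weight 2/3 and renormalizing the remaining 1/6 : 1/6 gives weights 1/2, 1/2 on Y, Z.
V = (1/2)·(-7, 1) + (1/2)·(-8, -2) = (-15/2, -1/2).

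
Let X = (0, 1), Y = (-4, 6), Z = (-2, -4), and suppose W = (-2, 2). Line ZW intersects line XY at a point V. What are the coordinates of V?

Barycentric coordinates of W with respect to XYZ: (2/5, 2/5, 1/5).
On side XY the Z-coordinate is zero; dropping W's Z-weight 1/5 and renormalizing the remaining 2/5 : 2/5 gives weights 1/2, 1/2 on X, Y.
V = (1/2)·(0, 1) + (1/2)·(-4, 6) = (-2, 7/2).

(-2, 7/2)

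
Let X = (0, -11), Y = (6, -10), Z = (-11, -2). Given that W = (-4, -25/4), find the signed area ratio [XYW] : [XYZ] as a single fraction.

1/2

[XYZ] = ½·(0·(-10−(-2)) + 6·(-2−(-11)) + (-11)·(-11−(-10))) = ½·(0 + 54 + 11) = 65/2.
[XYW] = ½·(0·(-10−(-25/4)) + 6·(-25/4−(-11)) + (-4)·(-11−(-10))) = ½·(0 + 57/2 + 4) = 65/4, so the ratio is (65/4)/(65/2) = 1/2.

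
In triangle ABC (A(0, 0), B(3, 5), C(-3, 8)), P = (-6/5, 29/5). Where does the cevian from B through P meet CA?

(-9/4, 6)

Barycentric coordinates of P with respect to ABC: (1/5, 1/5, 3/5).
On side CA the B-coordinate is zero; dropping P's B-weight 1/5 and renormalizing the remaining 3/5 : 1/5 gives weights 3/4, 1/4 on C, A.
Q = (3/4)·(-3, 8) + (1/4)·(0, 0) = (-9/4, 6).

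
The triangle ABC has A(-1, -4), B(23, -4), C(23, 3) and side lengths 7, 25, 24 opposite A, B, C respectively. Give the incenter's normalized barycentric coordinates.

The incenter has barycentric coordinates proportional to the opposite side lengths: (7 : 25 : 24).
Normalizing by 7+25+24 = 56 gives (1/8, 25/56, 3/7).

(1/8, 25/56, 3/7)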